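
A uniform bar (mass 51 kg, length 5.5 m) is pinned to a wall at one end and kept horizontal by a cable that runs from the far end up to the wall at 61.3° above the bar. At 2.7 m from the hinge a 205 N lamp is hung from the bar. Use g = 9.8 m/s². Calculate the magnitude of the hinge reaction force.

Take torques about the hinge: T sin 61.3° · 5.5 = 51×9.8×2.75 + 205×2.7 = 1928 N·m.
So T = 1928 / (0.8771 × 5.5) = 399.63 N.
ΣF_x = 0: H_x = T cos 61.3° = 191.91 N.
ΣF_y = 0: H_y = (51×9.8 + 205) − T sin 61.3° = 704.8 − 350.54 = 354.26 N.
|H| = √(H_x² + H_y²) = √((191.91)² + (354.26)²) = 402.91 N.

|H| ≈ 403 N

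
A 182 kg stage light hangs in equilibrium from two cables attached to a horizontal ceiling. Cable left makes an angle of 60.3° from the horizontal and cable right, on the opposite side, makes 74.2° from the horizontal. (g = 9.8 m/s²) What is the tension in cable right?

Weight W = 182 × 9.8 = 1784 N acts straight down.
Horizontal: T_left cos 60.3° = T_right cos 74.2°  →  T_left = 0.5496 T_right.
Vertical: T_left sin 60.3° + T_right sin 74.2° = 1784.
Substituting the horizontal relation into the vertical equation gives 1.44 T_right = 1784, so T_right = 1239 N.

T_right ≈ 1240 N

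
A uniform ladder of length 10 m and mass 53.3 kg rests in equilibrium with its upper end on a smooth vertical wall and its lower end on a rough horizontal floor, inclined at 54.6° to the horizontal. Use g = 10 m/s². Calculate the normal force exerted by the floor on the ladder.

ΣF_y = 0: N_floor = 53.3×10 = 533 N.

N_floor ≈ 533 N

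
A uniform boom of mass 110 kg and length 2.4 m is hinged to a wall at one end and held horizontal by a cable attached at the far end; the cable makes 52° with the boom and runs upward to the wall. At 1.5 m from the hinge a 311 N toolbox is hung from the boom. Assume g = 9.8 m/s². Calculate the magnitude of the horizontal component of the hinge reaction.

H_x ≈ 573 N

Take torques about the hinge: T sin 52° · 2.4 = 110×9.8×1.2 + 311×1.5 = 1760.1 N·m.
So T = 1760.1 / (0.7880 × 2.4) = 930.67 N.
ΣF_x = 0: H_x = T cos 52° = 572.98 N.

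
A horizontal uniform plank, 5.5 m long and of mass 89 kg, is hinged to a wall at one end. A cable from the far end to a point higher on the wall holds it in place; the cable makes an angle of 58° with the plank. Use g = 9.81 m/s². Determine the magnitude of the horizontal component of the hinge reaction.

H_x ≈ 273 N

Take torques about the hinge: T sin 58° · 5.5 = 89×9.81×2.75 = 2401 N·m.
So T = 2401 / (0.8480 × 5.5) = 514.76 N.
ΣF_x = 0: H_x = T cos 58° = 272.78 N.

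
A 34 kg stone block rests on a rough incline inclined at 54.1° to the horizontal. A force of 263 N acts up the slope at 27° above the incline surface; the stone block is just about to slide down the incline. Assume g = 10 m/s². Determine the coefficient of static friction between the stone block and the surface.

On the verge of sliding down the incline, friction is at its maximum μN and acts up the slope.
Perpendicular to incline: N = W cos 54.1° − P sin 27° = 199.4 − 119.4 = 79.97 N.
Along incline: P cos 27° + μN = W sin 54.1° → μ = (W sin 54.1° − P cos 27°) / N = 0.5137.

μ ≈ 0.514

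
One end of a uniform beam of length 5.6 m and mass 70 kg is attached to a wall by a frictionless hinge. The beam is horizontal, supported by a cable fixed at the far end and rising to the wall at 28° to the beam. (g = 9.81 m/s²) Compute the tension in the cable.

T ≈ 731 N

Take torques about the hinge: T sin 28° · 5.6 = 70×9.81×2.8 = 1922.8 N·m.
So T = 1922.8 / (0.4695 × 5.6) = 731.35 N.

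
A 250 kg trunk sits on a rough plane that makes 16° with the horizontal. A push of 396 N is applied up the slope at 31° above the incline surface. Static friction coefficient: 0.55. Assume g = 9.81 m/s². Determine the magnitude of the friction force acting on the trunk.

Axes along / perpendicular to the incline. W sin 16° = 676 N down-slope; W cos 16° = 2357 N into the surface.
Perpendicular: N = W cos 16° − P sin 31° = 2357 − 204 = 2154 N.
Along incline: P cos 31° + f = W sin 16° (friction acts up-slope) → f = 676 − 339.4 = 336.6 N.
|f| = 336.6 N ≤ μN = 1184 N, so the trunk is indeed static.

f ≈ 337 N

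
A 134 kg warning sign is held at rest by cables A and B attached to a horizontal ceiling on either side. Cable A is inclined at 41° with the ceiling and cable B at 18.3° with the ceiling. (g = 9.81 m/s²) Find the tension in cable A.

Weight W = 134 × 9.81 = 1315 N acts straight down.
Horizontal: T_A cos 41° = T_B cos 18.3°  →  T_B = 0.7949 T_A.
Vertical: T_A sin 41° + T_B sin 18.3° = 1315.
Substituting the horizontal relation into the vertical equation gives 0.9057 T_A = 1315, so T_A = 1451 N.

T_A ≈ 1450 N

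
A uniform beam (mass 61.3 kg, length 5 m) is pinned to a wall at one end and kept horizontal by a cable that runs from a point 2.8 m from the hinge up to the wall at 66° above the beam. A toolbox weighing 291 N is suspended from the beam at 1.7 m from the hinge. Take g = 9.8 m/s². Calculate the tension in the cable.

Take torques about the hinge: T sin 66° · 2.8 = 61.3×9.8×2.5 + 291×1.7 = 1996.5 N·m.
So T = 1996.5 / (0.9135 × 2.8) = 780.53 N.

T ≈ 781 N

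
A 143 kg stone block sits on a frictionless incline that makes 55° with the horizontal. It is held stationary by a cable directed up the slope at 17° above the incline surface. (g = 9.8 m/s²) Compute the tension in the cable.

T ≈ 1200 N

Take axes along and perpendicular to the incline. Weight components: W sin 55° = 1148 N down-slope, W cos 55° = 803.8 N into the surface.
Along incline: T cos 17° = W sin 55° → T = 1200 N.
Perpendicular: N = W cos 55° − T sin 17° = 452.8 N.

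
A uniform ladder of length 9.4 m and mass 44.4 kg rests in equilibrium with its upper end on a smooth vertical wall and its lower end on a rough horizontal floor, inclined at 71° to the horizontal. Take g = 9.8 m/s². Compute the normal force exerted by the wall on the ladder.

Torques about the foot: N_wall · 9.4 sin 71° = 44.4×9.8×4.7 cos 71° → N_wall = 74.912 N.

N_wall ≈ 74.9 N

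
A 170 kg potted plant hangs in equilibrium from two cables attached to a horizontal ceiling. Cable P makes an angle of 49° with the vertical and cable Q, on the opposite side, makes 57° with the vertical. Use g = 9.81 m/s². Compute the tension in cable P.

Angles from the horizontal: cable P is 90° − 49° = 41°, cable Q is 90° − 57° = 33°.
Weight W = 170 × 9.81 = 1668 N acts straight down.
Horizontal: T_P cos 41° = T_Q cos 33°  →  T_Q = 0.8999 T_P.
Vertical: T_P sin 41° + T_Q sin 33° = 1668.
Substituting the horizontal relation into the vertical equation gives 1.146 T_P = 1668, so T_P = 1455 N.

T_P ≈ 1460 N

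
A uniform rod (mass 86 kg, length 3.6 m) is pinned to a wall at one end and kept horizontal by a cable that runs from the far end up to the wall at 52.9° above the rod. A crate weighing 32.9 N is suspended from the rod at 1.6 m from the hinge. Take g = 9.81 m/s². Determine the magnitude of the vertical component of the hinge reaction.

Take torques about the hinge: T sin 52.9° · 3.6 = 86×9.81×1.8 + 32.9×1.6 = 1571.2 N·m.
So T = 1571.2 / (0.7976 × 3.6) = 547.22 N.
ΣF_y = 0: H_y = (86×9.81 + 32.9) − T sin 52.9° = 876.56 − 436.45 = 440.11 N.

|H_y| ≈ 440 N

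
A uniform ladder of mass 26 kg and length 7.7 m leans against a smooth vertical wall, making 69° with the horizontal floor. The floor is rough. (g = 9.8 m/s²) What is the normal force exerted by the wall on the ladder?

N_wall ≈ 48.9 N

Torques about the foot: N_wall · 7.7 sin 69° = 26×9.8×3.85 cos 69° → N_wall = 48.904 N.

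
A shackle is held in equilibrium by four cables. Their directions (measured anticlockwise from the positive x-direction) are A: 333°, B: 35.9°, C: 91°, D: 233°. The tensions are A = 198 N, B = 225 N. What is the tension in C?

Resolve: ΣF_x = 198 cos 333° + 225 cos 35.9° + T_C cos 91° + T_D cos 233° = 0.
        ΣF_y = 198 sin 333° + 225 sin 35.9° + T_C sin 91° + T_D sin 233° = 0.
The known terms sum to (358.7, 42.04) N, so -0.0175 T_C − 0.6018 T_D = -358.7 and 0.9998 T_C − 0.7986 T_D = -42.04.
Solving simultaneously: T_C = 424.2 N, T_D = 583.7 N.

T_C ≈ 424 N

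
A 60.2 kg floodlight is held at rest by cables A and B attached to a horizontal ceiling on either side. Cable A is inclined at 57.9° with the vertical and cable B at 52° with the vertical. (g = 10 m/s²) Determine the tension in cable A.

Angles from the horizontal: cable A is 90° − 57.9° = 32.1°, cable B is 90° − 52° = 38°.
Weight W = 60.2 × 10 = 602 N acts straight down.
Horizontal: T_A cos 32.1° = T_B cos 38°  →  T_B = 1.075 T_A.
Vertical: T_A sin 32.1° + T_B sin 38° = 602.
Substituting the horizontal relation into the vertical equation gives 1.193 T_A = 602, so T_A = 504.5 N.

T_A ≈ 505 N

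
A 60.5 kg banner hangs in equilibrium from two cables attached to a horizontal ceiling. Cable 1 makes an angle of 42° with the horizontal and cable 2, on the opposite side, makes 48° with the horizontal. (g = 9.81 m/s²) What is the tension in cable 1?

T_1 ≈ 397 N

Weight W = 60.5 × 9.81 = 593.5 N acts straight down.
Horizontal: T_1 cos 42° = T_2 cos 48°  →  T_2 = 1.111 T_1.
Vertical: T_1 sin 42° + T_2 sin 48° = 593.5.
Substituting the horizontal relation into the vertical equation gives 1.494 T_1 = 593.5, so T_1 = 397.1 N.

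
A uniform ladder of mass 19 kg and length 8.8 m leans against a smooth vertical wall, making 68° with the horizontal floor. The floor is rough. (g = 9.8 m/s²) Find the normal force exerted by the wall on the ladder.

N_wall ≈ 37.6 N

Torques about the foot: N_wall · 8.8 sin 68° = 19×9.8×4.4 cos 68° → N_wall = 37.615 N.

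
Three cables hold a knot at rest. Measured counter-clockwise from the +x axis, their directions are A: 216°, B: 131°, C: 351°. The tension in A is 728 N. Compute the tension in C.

T_C ≈ 1130 N

Resolve: ΣF_x = 728 cos 216° + T_B cos 131° + T_C cos 351° = 0.
        ΣF_y = 728 sin 216° + T_B sin 131° + T_C sin 351° = 0.
The known terms sum to (-589, -427.9) N, so -0.6561 T_B + 0.9877 T_C = 589 and 0.7547 T_B − 0.1564 T_C = 427.9.
Solving simultaneously: T_B = 800.8 N, T_C = 1128 N.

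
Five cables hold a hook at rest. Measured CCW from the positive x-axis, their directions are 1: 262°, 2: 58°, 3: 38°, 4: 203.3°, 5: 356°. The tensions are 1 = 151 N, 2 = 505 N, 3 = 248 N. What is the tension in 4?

T_4 ≈ 1010 N

Resolve: ΣF_x = 151 cos 262° + 505 cos 58° + 248 cos 38° + T_4 cos 203.3° + T_5 cos 356° = 0.
        ΣF_y = 151 sin 262° + 505 sin 58° + 248 sin 38° + T_4 sin 203.3° + T_5 sin 356° = 0.
The known terms sum to (442, 431.4) N, so -0.9184 T_4 + 0.9976 T_5 = -442 and -0.3955 T_4 − 0.0698 T_5 = -431.4.
Solving simultaneously: T_4 = 1006 N, T_5 = 482.7 N.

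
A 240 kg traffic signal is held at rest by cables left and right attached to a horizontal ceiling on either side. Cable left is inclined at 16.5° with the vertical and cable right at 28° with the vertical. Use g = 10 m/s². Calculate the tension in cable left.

Angles from the horizontal: cable left is 90° − 16.5° = 73.5°, cable right is 90° − 28° = 62°.
Weight W = 240 × 10 = 2400 N acts straight down.
Horizontal: T_left cos 73.5° = T_right cos 62°  →  T_right = 0.605 T_left.
Vertical: T_left sin 73.5° + T_right sin 62° = 2400.
Substituting the horizontal relation into the vertical equation gives 1.493 T_left = 2400, so T_left = 1608 N.

T_left ≈ 1610 N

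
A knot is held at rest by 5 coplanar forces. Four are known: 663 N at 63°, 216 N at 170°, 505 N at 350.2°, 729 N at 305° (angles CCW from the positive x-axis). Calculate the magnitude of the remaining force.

F ≈ 1010 N

Sum the known components: ΣF_x = 1004 N, ΣF_y = -54.87 N.
For equilibrium the remaining force must supply (−ΣF_x, −ΣF_y) = (-1004, 54.87) N.
Magnitude = √((-1004)² + (54.87)²) = 1006 N; direction = atan2(54.87, -1004) = 176.9°.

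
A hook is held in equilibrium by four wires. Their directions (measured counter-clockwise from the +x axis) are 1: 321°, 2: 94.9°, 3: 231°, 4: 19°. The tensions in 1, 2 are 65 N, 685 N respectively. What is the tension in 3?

T_3 ≈ 1150 N

Resolve: ΣF_x = 65 cos 321° + 685 cos 94.9° + T_3 cos 231° + T_4 cos 19° = 0.
        ΣF_y = 65 sin 321° + 685 sin 94.9° + T_3 sin 231° + T_4 sin 19° = 0.
The known terms sum to (-7.996, 641.6) N, so -0.6293 T_3 + 0.9455 T_4 = 7.996 and -0.7771 T_3 + 0.3256 T_4 = -641.6.
Solving simultaneously: T_3 = 1150 N, T_4 = 773.7 N.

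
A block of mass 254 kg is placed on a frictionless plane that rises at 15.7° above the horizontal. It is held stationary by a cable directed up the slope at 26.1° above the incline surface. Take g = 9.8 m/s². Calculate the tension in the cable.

T ≈ 750 N

Take axes along and perpendicular to the incline. Weight components: W sin 15.7° = 673.6 N down-slope, W cos 15.7° = 2396 N into the surface.
Along incline: T cos 26.1° = W sin 15.7° → T = 750.1 N.
Perpendicular: N = W cos 15.7° − T sin 26.1° = 2066 N.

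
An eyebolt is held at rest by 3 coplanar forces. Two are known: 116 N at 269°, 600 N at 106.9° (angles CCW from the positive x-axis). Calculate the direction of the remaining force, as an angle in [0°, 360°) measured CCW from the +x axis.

Sum the known components: ΣF_x = -176.4 N, ΣF_y = 458.1 N.
For equilibrium the remaining force must supply (−ΣF_x, −ΣF_y) = (176.4, -458.1) N.
Magnitude = √((176.4)² + (-458.1)²) = 490.9 N; direction = atan2(-458.1, 176.4) = 291.1°.

θ ≈ 291°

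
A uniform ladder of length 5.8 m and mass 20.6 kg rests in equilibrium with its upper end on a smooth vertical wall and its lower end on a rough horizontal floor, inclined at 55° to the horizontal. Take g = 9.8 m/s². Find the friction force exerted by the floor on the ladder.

Torques about the foot: N_wall · 5.8 sin 55° = 20.6×9.8×2.9 cos 55° → N_wall = 70.679 N.
ΣF_x = 0: f_floor = N_wall = 70.679 N.

f ≈ 70.7 N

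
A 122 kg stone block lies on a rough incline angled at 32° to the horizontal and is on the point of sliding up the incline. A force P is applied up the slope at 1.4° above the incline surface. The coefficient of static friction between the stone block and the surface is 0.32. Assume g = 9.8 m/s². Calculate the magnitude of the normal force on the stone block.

N ≈ 991 N

On the verge of sliding up the incline, friction equals μN and acts down the slope.
Perpendicular: N + P sin 1.4° = W cos 32° = 1014 N.
Along incline: P cos 1.4° = W sin 32° + μN  with W sin 32° = 633.6 N.
Solving the pair for P and N: P = 950.9 N, N = 990.7 N (and f = μN = 317 N).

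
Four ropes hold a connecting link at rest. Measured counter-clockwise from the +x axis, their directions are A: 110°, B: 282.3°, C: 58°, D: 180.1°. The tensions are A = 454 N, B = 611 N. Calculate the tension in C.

Resolve: ΣF_x = 454 cos 110° + 611 cos 282.3° + T_C cos 58° + T_D cos 180.1° = 0.
        ΣF_y = 454 sin 110° + 611 sin 282.3° + T_C sin 58° + T_D sin 180.1° = 0.
The known terms sum to (-25.12, -170.4) N, so 0.5299 T_C − 1.0000 T_D = 25.12 and 0.8480 T_C − 0.0017 T_D = 170.4.
Solving simultaneously: T_C = 201 N, T_D = 81.42 N.

T_C ≈ 201 N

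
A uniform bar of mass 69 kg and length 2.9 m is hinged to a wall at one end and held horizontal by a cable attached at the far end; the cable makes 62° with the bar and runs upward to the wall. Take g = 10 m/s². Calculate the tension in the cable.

Take torques about the hinge: T sin 62° · 2.9 = 69×10×1.45 = 1000.5 N·m.
So T = 1000.5 / (0.8829 × 2.9) = 390.74 N.

T ≈ 391 N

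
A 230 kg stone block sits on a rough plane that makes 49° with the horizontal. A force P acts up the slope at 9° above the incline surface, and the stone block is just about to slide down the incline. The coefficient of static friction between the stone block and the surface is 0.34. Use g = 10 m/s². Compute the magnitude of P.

On the verge of sliding down the incline, friction equals μN and acts up the slope.
Perpendicular: N + P sin 9° = W cos 49° = 1509 N.
Along incline: P cos 9° + μN = W sin 49° with W sin 49° = 1736 N.
Solving the pair for P and N: P = 1308 N, N = 1304 N (and f = μN = 443.4 N).

P ≈ 1310 N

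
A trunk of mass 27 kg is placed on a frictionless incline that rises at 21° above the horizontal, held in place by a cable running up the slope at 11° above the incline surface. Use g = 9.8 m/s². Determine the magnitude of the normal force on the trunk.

Take axes along and perpendicular to the incline. Weight components: W sin 21° = 94.82 N down-slope, W cos 21° = 247 N into the surface.
Along incline: T cos 11° = W sin 21° → T = 96.6 N.
Perpendicular: N = W cos 21° − T sin 11° = 228.6 N.

N ≈ 229 N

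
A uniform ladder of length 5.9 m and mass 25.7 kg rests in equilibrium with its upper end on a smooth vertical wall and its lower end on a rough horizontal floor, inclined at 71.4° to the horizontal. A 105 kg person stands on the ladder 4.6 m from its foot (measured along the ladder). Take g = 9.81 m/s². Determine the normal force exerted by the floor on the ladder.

N_floor ≈ 1280 N

ΣF_y = 0: N_floor = 25.7×9.81 + 105×9.81 = 1282.2 N.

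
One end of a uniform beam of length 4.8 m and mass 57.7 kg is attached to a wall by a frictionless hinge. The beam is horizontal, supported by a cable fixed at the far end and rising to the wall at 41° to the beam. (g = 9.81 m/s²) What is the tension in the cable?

T ≈ 431 N

Take torques about the hinge: T sin 41° · 4.8 = 57.7×9.81×2.4 = 1358.5 N·m.
So T = 1358.5 / (0.6561 × 4.8) = 431.39 N.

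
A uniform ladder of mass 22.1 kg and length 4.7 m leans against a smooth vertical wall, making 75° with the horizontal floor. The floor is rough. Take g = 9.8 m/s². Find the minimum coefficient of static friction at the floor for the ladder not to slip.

μ_min ≈ 0.134

ΣF_y = 0: N_floor = 22.1×9.8 = 216.58 N.
Torques about the foot: N_wall · 4.7 sin 75° = 22.1×9.8×2.35 cos 75° → N_wall = 29.016 N.
ΣF_x = 0: f_floor = N_wall = 29.016 N.
μ_min = f_floor / N_floor = 29.016 / 216.58 = 0.134.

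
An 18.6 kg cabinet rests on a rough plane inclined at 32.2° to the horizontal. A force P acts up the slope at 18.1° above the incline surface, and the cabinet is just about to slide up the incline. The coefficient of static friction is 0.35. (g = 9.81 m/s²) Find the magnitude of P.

P ≈ 143 N

On the verge of sliding up the incline, friction equals μN and acts down the slope.
Perpendicular: N + P sin 18.1° = W cos 32.2° = 154.4 N.
Along incline: P cos 18.1° = W sin 32.2° + μN  with W sin 32.2° = 97.23 N.
Solving the pair for P and N: P = 142.8 N, N = 110 N (and f = μN = 38.51 N).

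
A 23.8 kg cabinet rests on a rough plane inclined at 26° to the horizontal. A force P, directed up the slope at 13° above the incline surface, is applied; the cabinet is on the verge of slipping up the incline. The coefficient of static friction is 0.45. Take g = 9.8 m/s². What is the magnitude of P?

P ≈ 183 N

On the verge of sliding up the incline, friction equals μN and acts down the slope.
Perpendicular: N + P sin 13° = W cos 26° = 209.6 N.
Along incline: P cos 13° = W sin 26° + μN  with W sin 26° = 102.2 N.
Solving the pair for P and N: P = 182.8 N, N = 168.5 N (and f = μN = 75.83 N).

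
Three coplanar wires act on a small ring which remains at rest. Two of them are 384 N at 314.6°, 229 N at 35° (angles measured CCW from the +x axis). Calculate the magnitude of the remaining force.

F ≈ 479 N

Sum the known components: ΣF_x = 457.2 N, ΣF_y = -142.1 N.
For equilibrium the remaining force must supply (−ΣF_x, −ΣF_y) = (-457.2, 142.1) N.
Magnitude = √((-457.2)² + (142.1)²) = 478.8 N; direction = atan2(142.1, -457.2) = 162.7°.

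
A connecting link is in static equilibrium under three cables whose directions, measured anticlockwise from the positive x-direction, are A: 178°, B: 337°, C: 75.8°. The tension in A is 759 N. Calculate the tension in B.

Resolve: ΣF_x = 759 cos 178° + T_B cos 337° + T_C cos 75.8° = 0.
        ΣF_y = 759 sin 178° + T_B sin 337° + T_C sin 75.8° = 0.
The known terms sum to (-758.5, 26.49) N, so 0.9205 T_B + 0.2453 T_C = 758.5 and -0.3907 T_B + 0.9694 T_C = -26.49.
Solving simultaneously: T_B = 750.7 N, T_C = 275.2 N.

T_B ≈ 751 N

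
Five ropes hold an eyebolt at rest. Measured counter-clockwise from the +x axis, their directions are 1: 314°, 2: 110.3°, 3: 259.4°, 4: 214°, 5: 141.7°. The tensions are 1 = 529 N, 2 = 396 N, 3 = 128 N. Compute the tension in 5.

Resolve: ΣF_x = 529 cos 314° + 396 cos 110.3° + 128 cos 259.4° + T_4 cos 214° + T_5 cos 141.7° = 0.
        ΣF_y = 529 sin 314° + 396 sin 110.3° + 128 sin 259.4° + T_4 sin 214° + T_5 sin 141.7° = 0.
The known terms sum to (206.5, -134.9) N, so -0.8290 T_4 − 0.7848 T_5 = -206.5 and -0.5592 T_4 + 0.6198 T_5 = 134.9.
Solving simultaneously: T_4 = 23.21 N, T_5 = 238.7 N.

T_5 ≈ 239 N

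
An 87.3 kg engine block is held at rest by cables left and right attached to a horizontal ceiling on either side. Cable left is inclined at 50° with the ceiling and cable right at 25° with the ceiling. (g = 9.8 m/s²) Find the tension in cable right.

Weight W = 87.3 × 9.8 = 855.5 N acts straight down.
Horizontal: T_left cos 50° = T_right cos 25°  →  T_left = 1.41 T_right.
Vertical: T_left sin 50° + T_right sin 25° = 855.5.
Substituting the horizontal relation into the vertical equation gives 1.503 T_right = 855.5, so T_right = 569.3 N.

T_right ≈ 569 N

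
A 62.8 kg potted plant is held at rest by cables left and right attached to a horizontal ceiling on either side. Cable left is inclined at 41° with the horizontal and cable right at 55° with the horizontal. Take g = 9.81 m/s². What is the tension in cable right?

T_right ≈ 468 N

Weight W = 62.8 × 9.81 = 616.1 N acts straight down.
Horizontal: T_left cos 41° = T_right cos 55°  →  T_left = 0.76 T_right.
Vertical: T_left sin 41° + T_right sin 55° = 616.1.
Substituting the horizontal relation into the vertical equation gives 1.318 T_right = 616.1, so T_right = 467.5 N.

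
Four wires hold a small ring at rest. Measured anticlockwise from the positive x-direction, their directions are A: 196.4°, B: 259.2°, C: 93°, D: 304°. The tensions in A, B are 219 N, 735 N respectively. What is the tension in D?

Resolve: ΣF_x = 219 cos 196.4° + 735 cos 259.2° + T_C cos 93° + T_D cos 304° = 0.
        ΣF_y = 219 sin 196.4° + 735 sin 259.2° + T_C sin 93° + T_D sin 304° = 0.
The known terms sum to (-347.8, -783.8) N, so -0.0523 T_C + 0.5592 T_D = 347.8 and 0.9986 T_C − 0.8290 T_D = 783.8.
Solving simultaneously: T_C = 1411 N, T_D = 754 N.

T_D ≈ 754 N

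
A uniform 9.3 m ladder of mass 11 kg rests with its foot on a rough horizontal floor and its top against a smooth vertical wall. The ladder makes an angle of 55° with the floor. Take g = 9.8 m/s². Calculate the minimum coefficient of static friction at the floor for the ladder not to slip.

ΣF_y = 0: N_floor = 11×9.8 = 107.8 N.
Torques about the foot: N_wall · 9.3 sin 55° = 11×9.8×4.65 cos 55° → N_wall = 37.741 N.
ΣF_x = 0: f_floor = N_wall = 37.741 N.
μ_min = f_floor / N_floor = 37.741 / 107.8 = 0.3501.

μ_min ≈ 0.350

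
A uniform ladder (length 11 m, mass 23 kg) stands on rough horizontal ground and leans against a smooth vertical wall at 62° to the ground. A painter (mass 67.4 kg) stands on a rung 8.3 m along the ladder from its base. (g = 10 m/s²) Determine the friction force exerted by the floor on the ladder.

f ≈ 332 N

Torques about the foot: N_wall · 11 sin 62° = 23×10×5.5 cos 62° + 67.4×10×8.3 cos 62° → N_wall = 331.55 N.
ΣF_x = 0: f_floor = N_wall = 331.55 N.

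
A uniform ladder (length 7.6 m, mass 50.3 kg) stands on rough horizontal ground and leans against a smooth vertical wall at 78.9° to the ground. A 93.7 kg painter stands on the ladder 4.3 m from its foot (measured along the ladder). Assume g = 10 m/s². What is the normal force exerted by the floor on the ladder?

N_floor ≈ 1440 N

ΣF_y = 0: N_floor = 50.3×10 + 93.7×10 = 1440 N.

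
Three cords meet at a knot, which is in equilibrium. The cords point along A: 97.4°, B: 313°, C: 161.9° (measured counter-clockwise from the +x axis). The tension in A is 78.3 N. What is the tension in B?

Resolve: ΣF_x = 78.3 cos 97.4° + T_B cos 313° + T_C cos 161.9° = 0.
        ΣF_y = 78.3 sin 97.4° + T_B sin 313° + T_C sin 161.9° = 0.
The known terms sum to (-10.08, 77.65) N, so 0.6820 T_B − 0.9505 T_C = 10.08 and -0.7314 T_B + 0.3107 T_C = -77.65.
Solving simultaneously: T_B = 146.2 N, T_C = 94.31 N.

T_B ≈ 146 N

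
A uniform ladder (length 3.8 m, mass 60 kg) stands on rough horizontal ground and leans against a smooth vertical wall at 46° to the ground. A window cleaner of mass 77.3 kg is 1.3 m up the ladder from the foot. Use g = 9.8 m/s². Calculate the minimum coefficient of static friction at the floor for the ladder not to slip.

ΣF_y = 0: N_floor = 60×9.8 + 77.3×9.8 = 1345.5 N.
Torques about the foot: N_wall · 3.8 sin 46° = 60×9.8×1.9 cos 46° + 77.3×9.8×1.3 cos 46° → N_wall = 534.18 N.
ΣF_x = 0: f_floor = N_wall = 534.18 N.
μ_min = f_floor / N_floor = 534.18 / 1345.5 = 0.397.

μ_min ≈ 0.397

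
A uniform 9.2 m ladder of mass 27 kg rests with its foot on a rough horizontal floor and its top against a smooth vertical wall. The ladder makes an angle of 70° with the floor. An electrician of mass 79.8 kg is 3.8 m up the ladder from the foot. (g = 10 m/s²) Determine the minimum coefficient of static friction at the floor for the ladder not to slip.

μ_min ≈ 0.158

ΣF_y = 0: N_floor = 27×10 + 79.8×10 = 1068 N.
Torques about the foot: N_wall · 9.2 sin 70° = 27×10×4.6 cos 70° + 79.8×10×3.8 cos 70° → N_wall = 169.1 N.
ΣF_x = 0: f_floor = N_wall = 169.1 N.
μ_min = f_floor / N_floor = 169.1 / 1068 = 0.1583.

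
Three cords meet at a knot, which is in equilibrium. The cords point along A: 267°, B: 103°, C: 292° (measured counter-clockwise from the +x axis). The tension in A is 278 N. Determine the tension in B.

T_B ≈ 751 N

Resolve: ΣF_x = 278 cos 267° + T_B cos 103° + T_C cos 292° = 0.
        ΣF_y = 278 sin 267° + T_B sin 103° + T_C sin 292° = 0.
The known terms sum to (-14.55, -277.6) N, so -0.2250 T_B + 0.3746 T_C = 14.55 and 0.9744 T_B − 0.9272 T_C = 277.6.
Solving simultaneously: T_B = 751 N, T_C = 489.8 N.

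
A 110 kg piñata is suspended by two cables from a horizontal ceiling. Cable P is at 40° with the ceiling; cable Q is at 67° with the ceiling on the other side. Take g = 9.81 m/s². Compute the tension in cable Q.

Weight W = 110 × 9.81 = 1079 N acts straight down.
Horizontal: T_P cos 40° = T_Q cos 67°  →  T_P = 0.5101 T_Q.
Vertical: T_P sin 40° + T_Q sin 67° = 1079.
Substituting the horizontal relation into the vertical equation gives 1.248 T_Q = 1079, so T_Q = 864.4 N.

T_Q ≈ 864 N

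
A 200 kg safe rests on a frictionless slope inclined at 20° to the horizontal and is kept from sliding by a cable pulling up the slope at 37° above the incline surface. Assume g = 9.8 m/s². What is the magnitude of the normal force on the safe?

Take axes along and perpendicular to the incline. Weight components: W sin 20° = 670.4 N down-slope, W cos 20° = 1842 N into the surface.
Along incline: T cos 37° = W sin 20° → T = 839.4 N.
Perpendicular: N = W cos 20° − T sin 37° = 1337 N.

N ≈ 1340 N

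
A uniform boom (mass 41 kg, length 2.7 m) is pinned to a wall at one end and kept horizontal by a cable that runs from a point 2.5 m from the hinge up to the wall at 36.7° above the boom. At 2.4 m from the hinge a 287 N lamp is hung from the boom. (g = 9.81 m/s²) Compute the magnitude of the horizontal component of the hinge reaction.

H_x ≈ 661 N

Take torques about the hinge: T sin 36.7° · 2.5 = 41×9.81×1.35 + 287×2.4 = 1231.8 N·m.
So T = 1231.8 / (0.5976 × 2.5) = 824.45 N.
ΣF_x = 0: H_x = T cos 36.7° = 661.03 N.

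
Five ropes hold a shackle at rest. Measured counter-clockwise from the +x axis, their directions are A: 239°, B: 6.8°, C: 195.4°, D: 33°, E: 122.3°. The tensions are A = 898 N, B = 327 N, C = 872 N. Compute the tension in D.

Resolve: ΣF_x = 898 cos 239° + 327 cos 6.8° + 872 cos 195.4° + T_D cos 33° + T_E cos 122.3° = 0.
        ΣF_y = 898 sin 239° + 327 sin 6.8° + 872 sin 195.4° + T_D sin 33° + T_E sin 122.3° = 0.
The known terms sum to (-978.5, -962.6) N, so 0.8387 T_D − 0.5344 T_E = 978.5 and 0.5446 T_D + 0.8453 T_E = 962.6.
Solving simultaneously: T_D = 1342 N, T_E = 274.4 N.

T_D ≈ 1340 N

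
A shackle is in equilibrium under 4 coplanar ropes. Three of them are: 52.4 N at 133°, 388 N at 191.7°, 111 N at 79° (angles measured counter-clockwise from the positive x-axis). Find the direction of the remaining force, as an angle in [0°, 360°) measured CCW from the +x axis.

θ ≈ 350°

Sum the known components: ΣF_x = -394.5 N, ΣF_y = 68.6 N.
For equilibrium the remaining force must supply (−ΣF_x, −ΣF_y) = (394.5, -68.6) N.
Magnitude = √((394.5)² + (-68.6)²) = 400.4 N; direction = atan2(-68.6, 394.5) = 350.1°.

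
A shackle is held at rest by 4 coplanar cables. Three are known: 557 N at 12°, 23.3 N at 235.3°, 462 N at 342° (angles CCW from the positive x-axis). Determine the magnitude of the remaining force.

F ≈ 972 N

Sum the known components: ΣF_x = 971 N, ΣF_y = -46.11 N.
For equilibrium the remaining force must supply (−ΣF_x, −ΣF_y) = (-971, 46.11) N.
Magnitude = √((-971)² + (46.11)²) = 972 N; direction = atan2(46.11, -971) = 177.3°.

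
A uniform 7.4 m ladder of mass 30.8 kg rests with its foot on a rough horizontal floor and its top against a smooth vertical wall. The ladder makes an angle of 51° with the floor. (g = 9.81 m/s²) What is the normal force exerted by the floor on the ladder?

N_floor ≈ 302 N

ΣF_y = 0: N_floor = 30.8×9.81 = 302.15 N.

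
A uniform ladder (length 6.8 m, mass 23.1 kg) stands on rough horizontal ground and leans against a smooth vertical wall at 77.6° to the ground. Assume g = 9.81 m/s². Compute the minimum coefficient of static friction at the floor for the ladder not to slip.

ΣF_y = 0: N_floor = 23.1×9.81 = 226.61 N.
Torques about the foot: N_wall · 6.8 sin 77.6° = 23.1×9.81×3.4 cos 77.6° → N_wall = 24.912 N.
ΣF_x = 0: f_floor = N_wall = 24.912 N.
μ_min = f_floor / N_floor = 24.912 / 226.61 = 0.1099.

μ_min ≈ 0.110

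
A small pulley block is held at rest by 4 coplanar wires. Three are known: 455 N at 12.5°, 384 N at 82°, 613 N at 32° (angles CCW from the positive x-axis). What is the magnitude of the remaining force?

F ≈ 1300 N

Sum the known components: ΣF_x = 1018 N, ΣF_y = 803.6 N.
For equilibrium the remaining force must supply (−ΣF_x, −ΣF_y) = (-1018, -803.6) N.
Magnitude = √((-1018)² + (-803.6)²) = 1297 N; direction = atan2(-803.6, -1018) = 218.3°.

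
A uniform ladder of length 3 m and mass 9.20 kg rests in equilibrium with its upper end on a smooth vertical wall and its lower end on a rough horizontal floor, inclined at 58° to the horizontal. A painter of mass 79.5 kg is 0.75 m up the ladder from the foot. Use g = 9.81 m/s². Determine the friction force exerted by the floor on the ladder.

f ≈ 150 N

Torques about the foot: N_wall · 3 sin 58° = 9.20×9.81×1.5 cos 58° + 79.5×9.81×0.75 cos 58° → N_wall = 150.03 N.
ΣF_x = 0: f_floor = N_wall = 150.03 N.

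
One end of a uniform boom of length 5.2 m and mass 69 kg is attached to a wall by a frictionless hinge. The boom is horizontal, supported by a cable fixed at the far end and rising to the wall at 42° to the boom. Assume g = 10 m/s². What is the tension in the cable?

T ≈ 516 N

Take torques about the hinge: T sin 42° · 5.2 = 69×10×2.6 = 1794 N·m.
So T = 1794 / (0.6691 × 5.2) = 515.59 N.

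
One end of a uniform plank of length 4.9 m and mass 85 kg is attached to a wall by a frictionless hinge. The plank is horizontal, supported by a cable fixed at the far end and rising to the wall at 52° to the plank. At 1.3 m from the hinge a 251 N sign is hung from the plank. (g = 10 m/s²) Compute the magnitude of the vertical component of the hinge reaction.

Take torques about the hinge: T sin 52° · 4.9 = 85×10×2.45 + 251×1.3 = 2408.8 N·m.
So T = 2408.8 / (0.7880 × 4.9) = 623.84 N.
ΣF_y = 0: H_y = (85×10 + 251) − T sin 52° = 1101 − 491.59 = 609.41 N.

|H_y| ≈ 609 N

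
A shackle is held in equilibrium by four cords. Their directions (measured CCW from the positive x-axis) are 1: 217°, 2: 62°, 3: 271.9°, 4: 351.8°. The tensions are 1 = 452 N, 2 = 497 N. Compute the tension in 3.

T_3 ≈ 149 N

Resolve: ΣF_x = 452 cos 217° + 497 cos 62° + T_3 cos 271.9° + T_4 cos 351.8° = 0.
        ΣF_y = 452 sin 217° + 497 sin 62° + T_3 sin 271.9° + T_4 sin 351.8° = 0.
The known terms sum to (-127.7, 166.8) N, so 0.0332 T_3 + 0.9898 T_4 = 127.7 and -0.9995 T_3 − 0.1426 T_4 = -166.8.
Solving simultaneously: T_3 = 149.2 N, T_4 = 124 N.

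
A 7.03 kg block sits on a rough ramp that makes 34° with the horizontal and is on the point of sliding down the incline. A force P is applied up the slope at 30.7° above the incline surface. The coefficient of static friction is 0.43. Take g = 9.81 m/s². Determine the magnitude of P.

P ≈ 21.8 N

On the verge of sliding down the incline, friction equals μN and acts up the slope.
Perpendicular: N + P sin 30.7° = W cos 34° = 57.17 N.
Along incline: P cos 30.7° + μN = W sin 34° with W sin 34° = 38.56 N.
Solving the pair for P and N: P = 21.83 N, N = 46.03 N (and f = μN = 19.79 N).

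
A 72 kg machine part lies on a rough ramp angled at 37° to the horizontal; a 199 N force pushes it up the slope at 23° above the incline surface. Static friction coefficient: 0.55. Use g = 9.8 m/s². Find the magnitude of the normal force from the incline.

N ≈ 486 N

Axes along / perpendicular to the incline. W sin 37° = 424.6 N down-slope; W cos 37° = 563.5 N into the surface.
Perpendicular: N = W cos 37° − P sin 23° = 563.5 − 77.76 = 485.8 N.
Along incline: P cos 23° + f = W sin 37° (friction acts up-slope) → f = 424.6 − 183.2 = 241.5 N.
|f| = 241.5 N ≤ μN = 267.2 N, so the machine part is indeed static.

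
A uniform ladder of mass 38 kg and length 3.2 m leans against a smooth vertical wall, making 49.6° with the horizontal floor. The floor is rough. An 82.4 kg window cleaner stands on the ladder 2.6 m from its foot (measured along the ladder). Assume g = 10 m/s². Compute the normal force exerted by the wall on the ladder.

N_wall ≈ 731 N

Torques about the foot: N_wall · 3.2 sin 49.6° = 38×10×1.6 cos 49.6° + 82.4×10×2.6 cos 49.6° → N_wall = 731.49 N.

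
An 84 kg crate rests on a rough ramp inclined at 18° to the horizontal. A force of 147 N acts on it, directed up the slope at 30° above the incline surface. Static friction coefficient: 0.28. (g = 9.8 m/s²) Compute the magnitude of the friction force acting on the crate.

f ≈ 127 N

Axes along / perpendicular to the incline. W sin 18° = 254.4 N down-slope; W cos 18° = 782.9 N into the surface.
Perpendicular: N = W cos 18° − P sin 30° = 782.9 − 73.5 = 709.4 N.
Along incline: P cos 30° + f = W sin 18° (friction acts up-slope) → f = 254.4 − 127.3 = 127.1 N.
|f| = 127.1 N ≤ μN = 198.6 N, so the crate is indeed static.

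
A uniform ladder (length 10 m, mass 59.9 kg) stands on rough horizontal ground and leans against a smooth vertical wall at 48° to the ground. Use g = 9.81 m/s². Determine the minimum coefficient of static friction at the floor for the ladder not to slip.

μ_min ≈ 0.450

ΣF_y = 0: N_floor = 59.9×9.81 = 587.62 N.
Torques about the foot: N_wall · 10 sin 48° = 59.9×9.81×5 cos 48° → N_wall = 264.55 N.
ΣF_x = 0: f_floor = N_wall = 264.55 N.
μ_min = f_floor / N_floor = 264.55 / 587.62 = 0.4502.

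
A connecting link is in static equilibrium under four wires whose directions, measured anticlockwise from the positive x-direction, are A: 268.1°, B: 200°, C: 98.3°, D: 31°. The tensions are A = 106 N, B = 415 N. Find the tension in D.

Resolve: ΣF_x = 106 cos 268.1° + 415 cos 200° + T_C cos 98.3° + T_D cos 31° = 0.
        ΣF_y = 106 sin 268.1° + 415 sin 200° + T_C sin 98.3° + T_D sin 31° = 0.
The known terms sum to (-393.5, -247.9) N, so -0.1444 T_C + 0.8572 T_D = 393.5 and 0.9895 T_C + 0.5150 T_D = 247.9.
Solving simultaneously: T_C = 10.64 N, T_D = 460.8 N.

T_D ≈ 461 N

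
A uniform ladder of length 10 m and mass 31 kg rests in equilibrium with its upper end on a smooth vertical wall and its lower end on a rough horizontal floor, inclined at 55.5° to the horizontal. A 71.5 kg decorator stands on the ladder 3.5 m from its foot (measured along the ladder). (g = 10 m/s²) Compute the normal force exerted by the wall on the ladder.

Torques about the foot: N_wall · 10 sin 55.5° = 31×10×5 cos 55.5° + 71.5×10×3.5 cos 55.5° → N_wall = 278.52 N.

N_wall ≈ 279 N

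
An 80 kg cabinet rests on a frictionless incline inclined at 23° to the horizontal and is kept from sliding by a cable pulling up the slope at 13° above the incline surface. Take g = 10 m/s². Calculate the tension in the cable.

Take axes along and perpendicular to the incline. Weight components: W sin 23° = 312.6 N down-slope, W cos 23° = 736.4 N into the surface.
Along incline: T cos 13° = W sin 23° → T = 320.8 N.
Perpendicular: N = W cos 23° − T sin 13° = 664.2 N.

T ≈ 321 N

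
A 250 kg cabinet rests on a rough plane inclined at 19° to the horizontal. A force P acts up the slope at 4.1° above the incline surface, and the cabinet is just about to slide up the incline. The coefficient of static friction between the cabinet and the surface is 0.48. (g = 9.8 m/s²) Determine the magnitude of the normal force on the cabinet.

N ≈ 2180 N

On the verge of sliding up the incline, friction equals μN and acts down the slope.
Perpendicular: N + P sin 4.1° = W cos 19° = 2317 N.
Along incline: P cos 4.1° = W sin 19° + μN  with W sin 19° = 797.6 N.
Solving the pair for P and N: P = 1851 N, N = 2184 N (and f = μN = 1048 N).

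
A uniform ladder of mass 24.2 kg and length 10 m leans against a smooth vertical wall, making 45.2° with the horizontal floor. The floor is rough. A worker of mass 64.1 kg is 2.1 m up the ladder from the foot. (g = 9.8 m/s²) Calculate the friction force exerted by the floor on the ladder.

Torques about the foot: N_wall · 10 sin 45.2° = 24.2×9.8×5 cos 45.2° + 64.1×9.8×2.1 cos 45.2° → N_wall = 248.76 N.
ΣF_x = 0: f_floor = N_wall = 248.76 N.

f ≈ 249 N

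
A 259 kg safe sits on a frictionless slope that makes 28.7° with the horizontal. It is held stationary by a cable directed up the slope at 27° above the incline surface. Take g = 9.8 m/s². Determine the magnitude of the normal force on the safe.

Take axes along and perpendicular to the incline. Weight components: W sin 28.7° = 1219 N down-slope, W cos 28.7° = 2226 N into the surface.
Along incline: T cos 27° = W sin 28.7° → T = 1368 N.
Perpendicular: N = W cos 28.7° − T sin 27° = 1605 N.

N ≈ 1610 N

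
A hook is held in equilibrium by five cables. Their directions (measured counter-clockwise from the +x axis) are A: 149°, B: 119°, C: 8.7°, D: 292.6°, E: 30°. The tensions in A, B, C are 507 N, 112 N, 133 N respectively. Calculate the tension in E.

Resolve: ΣF_x = 507 cos 149° + 112 cos 119° + 133 cos 8.7° + T_D cos 292.6° + T_E cos 30° = 0.
        ΣF_y = 507 sin 149° + 112 sin 119° + 133 sin 8.7° + T_D sin 292.6° + T_E sin 30° = 0.
The known terms sum to (-357.4, 379.2) N, so 0.3843 T_D + 0.8660 T_E = 357.4 and -0.9232 T_D + 0.5000 T_E = -379.2.
Solving simultaneously: T_D = 511.4 N, T_E = 185.8 N.

T_E ≈ 186 N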